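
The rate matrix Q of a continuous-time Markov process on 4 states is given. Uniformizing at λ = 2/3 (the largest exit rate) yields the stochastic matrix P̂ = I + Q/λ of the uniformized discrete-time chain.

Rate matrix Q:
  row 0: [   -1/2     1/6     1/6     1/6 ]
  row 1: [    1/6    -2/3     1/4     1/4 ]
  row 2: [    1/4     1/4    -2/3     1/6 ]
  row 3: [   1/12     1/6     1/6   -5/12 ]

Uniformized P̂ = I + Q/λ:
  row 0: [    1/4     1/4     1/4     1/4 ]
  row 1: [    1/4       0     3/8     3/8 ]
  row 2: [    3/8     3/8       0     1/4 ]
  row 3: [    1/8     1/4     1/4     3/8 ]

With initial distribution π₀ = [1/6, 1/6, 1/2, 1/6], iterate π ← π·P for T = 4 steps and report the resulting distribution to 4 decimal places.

π = [0.2373, 0.2190, 0.2255, 0.3182]

t=0: π = [0.1667, 0.1667, 0.5000, 0.1667]
t=1: π = [0.2917, 0.2708, 0.1458, 0.2917]
t=2: π = [0.2318, 0.2005, 0.2474, 0.3203]
t=3: π = [0.2409, 0.2308, 0.2132, 0.3151]
t=4: π = [0.2373, 0.2190, 0.2255, 0.3182]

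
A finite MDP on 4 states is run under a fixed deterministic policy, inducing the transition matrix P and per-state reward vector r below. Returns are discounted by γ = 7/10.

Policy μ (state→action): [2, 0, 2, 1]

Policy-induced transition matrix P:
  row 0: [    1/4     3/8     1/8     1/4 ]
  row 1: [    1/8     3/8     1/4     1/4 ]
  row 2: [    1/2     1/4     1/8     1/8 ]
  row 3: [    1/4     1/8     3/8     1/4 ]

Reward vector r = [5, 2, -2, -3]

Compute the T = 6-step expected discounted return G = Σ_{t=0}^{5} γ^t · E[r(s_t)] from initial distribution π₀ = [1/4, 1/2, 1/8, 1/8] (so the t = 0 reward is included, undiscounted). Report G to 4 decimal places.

t=0: π = [0.2500, 0.5000, 0.1250, 0.1250], E[r] = 1.6250, γ^t·E[r] = 1.625000, running G = 1.625000
t=1: π = [0.2188, 0.3281, 0.2188, 0.2344], E[r] = 0.6094, γ^t·E[r] = 0.426563, running G = 2.051563
t=2: π = [0.2637, 0.2891, 0.2246, 0.2227], E[r] = 0.7793, γ^t·E[r] = 0.381855, running G = 2.433418
t=3: π = [0.2700, 0.2913, 0.2168, 0.2219], E[r] = 0.8333, γ^t·E[r] = 0.285805, running G = 2.719223
t=4: π = [0.2678, 0.2924, 0.2169, 0.2229], E[r] = 0.8213, γ^t·E[r] = 0.197199, running G = 2.916422
t=5: π = [0.2677, 0.2922, 0.2173, 0.2229], E[r] = 0.8195, γ^t·E[r] = 0.137726, running G = 3.054148

G = 3.0541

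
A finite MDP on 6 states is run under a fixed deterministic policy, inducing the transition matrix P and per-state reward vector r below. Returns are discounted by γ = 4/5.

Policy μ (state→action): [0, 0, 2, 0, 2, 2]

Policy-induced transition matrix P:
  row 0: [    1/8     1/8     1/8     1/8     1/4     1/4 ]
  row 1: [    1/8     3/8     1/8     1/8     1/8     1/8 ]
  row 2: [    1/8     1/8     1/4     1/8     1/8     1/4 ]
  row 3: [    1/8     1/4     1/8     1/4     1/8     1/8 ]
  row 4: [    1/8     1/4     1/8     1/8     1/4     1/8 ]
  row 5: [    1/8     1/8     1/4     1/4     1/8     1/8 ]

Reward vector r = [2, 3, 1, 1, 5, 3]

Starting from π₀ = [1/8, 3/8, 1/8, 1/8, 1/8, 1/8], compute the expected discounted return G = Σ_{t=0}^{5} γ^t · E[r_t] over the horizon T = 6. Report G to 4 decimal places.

G = 9.4650

t=0: π = [0.1250, 0.3750, 0.1250, 0.1250, 0.1250, 0.1250], E[r] = 2.6250, γ^t·E[r] = 2.625000, running G = 2.625000
t=1: π = [0.1250, 0.2500, 0.1563, 0.1563, 0.1563, 0.1563], E[r] = 2.5625, γ^t·E[r] = 2.050000, running G = 4.675000
t=2: π = [0.1250, 0.2266, 0.1641, 0.1641, 0.1602, 0.1602], E[r] = 2.5391, γ^t·E[r] = 1.625000, running G = 6.300000
t=3: π = [0.1250, 0.2222, 0.1655, 0.1655, 0.1606, 0.1611], E[r] = 2.5342, γ^t·E[r] = 1.297500, running G = 7.597500
t=4: π = [0.1250, 0.2213, 0.1658, 0.1658, 0.1607, 0.1613], E[r] = 2.5331, γ^t·E[r] = 1.037550, running G = 8.635050
t=5: π = [0.1250, 0.2211, 0.1659, 0.1659, 0.1607, 0.1614], E[r] = 2.5329, γ^t·E[r] = 0.829965, running G = 9.465015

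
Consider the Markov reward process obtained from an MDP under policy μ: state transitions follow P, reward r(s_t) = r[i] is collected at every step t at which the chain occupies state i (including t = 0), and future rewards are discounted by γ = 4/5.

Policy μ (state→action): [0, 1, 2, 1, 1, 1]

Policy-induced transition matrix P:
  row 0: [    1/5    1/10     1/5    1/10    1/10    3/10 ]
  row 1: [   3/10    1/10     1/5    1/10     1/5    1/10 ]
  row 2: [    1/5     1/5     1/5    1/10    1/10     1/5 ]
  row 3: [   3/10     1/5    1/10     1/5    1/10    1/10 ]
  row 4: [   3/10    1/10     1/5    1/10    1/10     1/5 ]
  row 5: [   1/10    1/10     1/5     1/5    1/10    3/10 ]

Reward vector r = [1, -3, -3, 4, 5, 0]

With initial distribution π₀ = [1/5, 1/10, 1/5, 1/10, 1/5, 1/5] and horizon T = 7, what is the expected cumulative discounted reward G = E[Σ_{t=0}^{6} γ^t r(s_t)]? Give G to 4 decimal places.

G = 1.7514

t=0: π = [0.2000, 0.1000, 0.2000, 0.1000, 0.2000, 0.2000], E[r] = 0.7000, γ^t·E[r] = 0.700000, running G = 0.700000
t=1: π = [0.2200, 0.1300, 0.1900, 0.1300, 0.1100, 0.2200], E[r] = 0.3300, γ^t·E[r] = 0.264000, running G = 0.964000
t=2: π = [0.2150, 0.1320, 0.1870, 0.1350, 0.1130, 0.2180], E[r] = 0.3630, γ^t·E[r] = 0.232320, running G = 1.196320
t=3: π = [0.2162, 0.1322, 0.1865, 0.1353, 0.1132, 0.2166], E[r] = 0.3673, γ^t·E[r] = 0.188058, running G = 1.384378
t=4: π = [0.2164, 0.1322, 0.1865, 0.1352, 0.1132, 0.2165], E[r] = 0.3673, γ^t·E[r] = 0.150454, running G = 1.534832
t=5: π = [0.2164, 0.1322, 0.1865, 0.1352, 0.1132, 0.2166], E[r] = 0.3672, γ^t·E[r] = 0.120338, running G = 1.655170
t=6: π = [0.2164, 0.1322, 0.1865, 0.1352, 0.1132, 0.2166], E[r] = 0.3672, γ^t·E[r] = 0.096267, running G = 1.751437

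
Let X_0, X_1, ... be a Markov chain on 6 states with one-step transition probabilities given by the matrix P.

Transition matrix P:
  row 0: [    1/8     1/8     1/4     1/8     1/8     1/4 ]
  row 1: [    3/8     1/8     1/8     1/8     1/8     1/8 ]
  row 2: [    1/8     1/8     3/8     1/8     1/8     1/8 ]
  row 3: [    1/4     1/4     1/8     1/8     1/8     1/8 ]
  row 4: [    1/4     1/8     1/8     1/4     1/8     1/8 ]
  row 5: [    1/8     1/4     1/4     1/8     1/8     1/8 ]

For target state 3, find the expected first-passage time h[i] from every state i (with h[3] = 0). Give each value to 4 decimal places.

First-step conditioning: h[3] = 0; for i ≠ 3, h[i] = 1 + Σ_k P[i][k]·h[k].
  h[0] = 1 + 1/8·h[0] + 1/8·h[1] + 1/4·h[2] + 1/8·h[4] + 1/4·h[5]
  h[1] = 1 + 3/8·h[0] + 1/8·h[1] + 1/8·h[2] + 1/8·h[4] + 1/8·h[5]
  h[2] = 1 + 1/8·h[0] + 1/8·h[1] + 3/8·h[2] + 1/8·h[4] + 1/8·h[5]
  h[4] = 1 + 1/4·h[0] + 1/8·h[1] + 1/8·h[2] + 1/8·h[4] + 1/8·h[5]
  h[5] = 1 + 1/8·h[0] + 1/4·h[1] + 1/4·h[2] + 1/8·h[4] + 1/8·h[5]
Solving the 5×5 linear system over states ≠ 3 gives exactly h = [64/9, 64/9, 64/9, 0, 56/9, 64/9] (h[3] = 0 is the target).

h = [7.1111, 7.1111, 7.1111, 0.0000, 6.2222, 7.1111]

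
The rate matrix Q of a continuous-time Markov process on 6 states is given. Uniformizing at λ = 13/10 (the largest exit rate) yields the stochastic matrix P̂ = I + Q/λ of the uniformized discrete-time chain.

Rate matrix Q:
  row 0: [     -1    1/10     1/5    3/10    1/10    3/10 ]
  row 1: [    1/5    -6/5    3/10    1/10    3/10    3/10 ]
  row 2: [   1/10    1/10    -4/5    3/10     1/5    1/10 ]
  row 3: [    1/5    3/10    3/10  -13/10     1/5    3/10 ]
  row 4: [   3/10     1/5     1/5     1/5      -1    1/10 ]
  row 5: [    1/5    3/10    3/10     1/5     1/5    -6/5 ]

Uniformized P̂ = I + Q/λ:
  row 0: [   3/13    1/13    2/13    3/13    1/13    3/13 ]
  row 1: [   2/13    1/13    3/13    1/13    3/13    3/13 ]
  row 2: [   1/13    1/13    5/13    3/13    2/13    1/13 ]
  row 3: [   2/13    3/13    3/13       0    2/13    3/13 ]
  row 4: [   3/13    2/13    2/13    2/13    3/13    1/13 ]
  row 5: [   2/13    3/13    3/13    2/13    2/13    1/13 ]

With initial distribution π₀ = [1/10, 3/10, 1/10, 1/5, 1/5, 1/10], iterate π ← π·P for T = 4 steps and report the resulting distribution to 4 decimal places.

π = [0.1602, 0.1353, 0.2430, 0.1513, 0.1645, 0.1457]

t=0: π = [0.1000, 0.3000, 0.1000, 0.2000, 0.2000, 0.1000]
t=1: π = [0.1692, 0.1385, 0.2231, 0.1154, 0.1846, 0.1692]
t=2: π = [0.1639, 0.1349, 0.2379, 0.1556, 0.1657, 0.1420]
t=3: π = [0.1609, 0.1355, 0.2420, 0.1504, 0.1644, 0.1468]
t=4: π = [0.1602, 0.1353, 0.2430, 0.1513, 0.1645, 0.1457]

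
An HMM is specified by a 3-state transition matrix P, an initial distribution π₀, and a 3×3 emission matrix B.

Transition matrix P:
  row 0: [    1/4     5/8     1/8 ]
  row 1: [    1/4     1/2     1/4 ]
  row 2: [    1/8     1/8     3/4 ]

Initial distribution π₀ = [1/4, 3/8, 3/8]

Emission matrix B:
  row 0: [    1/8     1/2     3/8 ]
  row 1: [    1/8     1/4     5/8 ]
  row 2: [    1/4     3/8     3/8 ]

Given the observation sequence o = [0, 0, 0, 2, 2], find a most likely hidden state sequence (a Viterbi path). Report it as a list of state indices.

t=0: δ = [3.125e-02, 4.688e-02, 9.375e-02]  (obs o_0=0)
t=1: δ = [1.465e-03, 2.930e-03, 1.758e-02]  ψ = [1, 1, 2]  (obs o_1=0)
t=2: δ = [2.747e-04, 2.747e-04, 3.296e-03]  ψ = [2, 2, 2]  (obs o_2=0)
t=3: δ = [1.545e-04, 2.575e-04, 9.270e-04]  ψ = [2, 2, 2]  (obs o_3=2)
t=4: δ = [4.345e-05, 8.047e-05, 2.607e-04]  ψ = [2, 1, 2]  (obs o_4=2)
backtrack: best end state = 2; path = [2, 2, 2, 2, 2]

path = [2, 2, 2, 2, 2]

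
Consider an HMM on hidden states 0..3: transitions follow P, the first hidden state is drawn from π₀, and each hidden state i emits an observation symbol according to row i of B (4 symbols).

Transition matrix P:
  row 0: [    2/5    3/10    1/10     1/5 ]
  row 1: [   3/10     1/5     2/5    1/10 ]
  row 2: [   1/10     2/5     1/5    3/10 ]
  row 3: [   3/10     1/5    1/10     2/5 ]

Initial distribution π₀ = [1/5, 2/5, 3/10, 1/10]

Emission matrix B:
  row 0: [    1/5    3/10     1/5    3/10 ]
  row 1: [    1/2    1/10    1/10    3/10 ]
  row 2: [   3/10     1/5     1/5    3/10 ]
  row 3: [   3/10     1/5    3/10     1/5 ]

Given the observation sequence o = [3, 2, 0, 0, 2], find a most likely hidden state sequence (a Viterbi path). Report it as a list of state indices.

t=0: δ = [6.000e-02, 1.200e-01, 9.000e-02, 2.000e-02]  (obs o_0=3)
t=1: δ = [7.200e-03, 3.600e-03, 9.600e-03, 8.100e-03]  ψ = [1, 2, 1, 2]  (obs o_1=2)
t=2: δ = [5.760e-04, 1.920e-03, 5.760e-04, 9.720e-04]  ψ = [0, 2, 2, 3]  (obs o_2=0)
t=3: δ = [1.152e-04, 1.920e-04, 2.304e-04, 1.166e-04]  ψ = [1, 1, 1, 3]  (obs o_3=0)
t=4: δ = [1.152e-05, 9.216e-06, 1.536e-05, 2.074e-05]  ψ = [1, 2, 1, 2]  (obs o_4=2)
backtrack: best end state = 3; path = [1, 2, 1, 2, 3]

path = [1, 2, 1, 2, 3]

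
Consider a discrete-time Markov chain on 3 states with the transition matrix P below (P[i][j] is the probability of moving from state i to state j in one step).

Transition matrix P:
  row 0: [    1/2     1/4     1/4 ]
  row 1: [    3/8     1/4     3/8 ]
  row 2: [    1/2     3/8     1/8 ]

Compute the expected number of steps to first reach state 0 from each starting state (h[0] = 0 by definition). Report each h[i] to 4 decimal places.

h = [0.0000, 2.4242, 2.1818]

First-step conditioning: h[0] = 0; for i ≠ 0, h[i] = 1 + Σ_k P[i][k]·h[k].
  h[1] = 1 + 1/4·h[1] + 3/8·h[2]
  h[2] = 1 + 3/8·h[1] + 1/8·h[2]
Solving the 2×2 linear system over states ≠ 0 gives exactly h = [0, 80/33, 24/11] (h[0] = 0 is the target).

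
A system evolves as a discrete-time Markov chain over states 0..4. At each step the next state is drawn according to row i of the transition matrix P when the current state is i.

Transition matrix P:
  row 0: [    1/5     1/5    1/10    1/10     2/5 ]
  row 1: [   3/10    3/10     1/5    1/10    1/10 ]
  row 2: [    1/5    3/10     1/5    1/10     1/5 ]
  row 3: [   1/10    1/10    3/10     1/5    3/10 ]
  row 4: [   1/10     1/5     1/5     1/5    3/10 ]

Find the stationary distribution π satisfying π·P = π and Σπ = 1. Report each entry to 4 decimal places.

Balance equations π_j = Σ_i π_i·P[i][j]:
  π_0 = 1/5·π_0 + 3/10·π_1 + 1/5·π_2 + 1/10·π_3 + 1/10·π_4
  π_1 = 1/5·π_0 + 3/10·π_1 + 3/10·π_2 + 1/10·π_3 + 1/5·π_4
  π_2 = 1/10·π_0 + 1/5·π_1 + 1/5·π_2 + 3/10·π_3 + 1/5·π_4
  π_3 = 1/10·π_0 + 1/10·π_1 + 1/10·π_2 + 1/5·π_3 + 1/5·π_4
  normalize: π_0 + π_1 + π_2 + π_3 + π_4 = 1
Solving the linear system gives exactly π = [251/1367, 937/4101, 802/4101, 571/4101, 346/1367].

π = [0.1836, 0.2285, 0.1956, 0.1392, 0.2531]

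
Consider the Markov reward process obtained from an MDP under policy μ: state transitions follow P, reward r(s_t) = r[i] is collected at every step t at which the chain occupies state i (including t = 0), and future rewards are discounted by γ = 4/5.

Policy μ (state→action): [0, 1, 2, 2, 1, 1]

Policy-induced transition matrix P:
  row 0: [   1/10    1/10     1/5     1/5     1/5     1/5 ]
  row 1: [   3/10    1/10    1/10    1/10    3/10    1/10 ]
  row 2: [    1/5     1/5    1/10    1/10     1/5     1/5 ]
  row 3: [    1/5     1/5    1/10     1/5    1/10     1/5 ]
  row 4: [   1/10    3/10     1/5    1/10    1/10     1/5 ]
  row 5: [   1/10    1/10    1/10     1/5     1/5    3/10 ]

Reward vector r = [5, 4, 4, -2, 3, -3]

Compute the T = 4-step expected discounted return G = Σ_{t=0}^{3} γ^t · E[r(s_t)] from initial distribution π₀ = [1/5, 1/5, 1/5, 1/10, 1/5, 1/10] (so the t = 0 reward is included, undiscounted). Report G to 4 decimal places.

G = 6.0552

t=0: π = [0.2000, 0.2000, 0.2000, 0.1000, 0.2000, 0.1000], E[r] = 2.7000, γ^t·E[r] = 2.700000, running G = 2.700000
t=1: π = [0.1700, 0.1700, 0.1400, 0.1400, 0.1900, 0.1900], E[r] = 1.8100, γ^t·E[r] = 1.448000, running G = 4.148000
t=2: π = [0.1620, 0.1660, 0.1360, 0.1500, 0.1840, 0.2020], E[r] = 1.6640, γ^t·E[r] = 1.064960, running G = 5.212960
t=3: π = [0.1618, 0.1654, 0.1346, 0.1514, 0.1832, 0.2036], E[r] = 1.6450, γ^t·E[r] = 0.842240, running G = 6.055200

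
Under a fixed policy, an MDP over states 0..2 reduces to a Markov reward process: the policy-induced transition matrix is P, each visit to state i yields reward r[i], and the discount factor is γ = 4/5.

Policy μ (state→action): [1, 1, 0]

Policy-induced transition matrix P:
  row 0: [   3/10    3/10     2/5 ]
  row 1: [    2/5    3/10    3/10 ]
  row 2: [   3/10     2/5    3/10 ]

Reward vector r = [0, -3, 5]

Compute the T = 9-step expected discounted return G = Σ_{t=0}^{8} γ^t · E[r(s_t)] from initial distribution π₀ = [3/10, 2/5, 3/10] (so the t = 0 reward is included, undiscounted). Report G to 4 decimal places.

t=0: π = [0.3000, 0.4000, 0.3000], E[r] = 0.3000, γ^t·E[r] = 0.300000, running G = 0.300000
t=1: π = [0.3400, 0.3300, 0.3300], E[r] = 0.6600, γ^t·E[r] = 0.528000, running G = 0.828000
t=2: π = [0.3330, 0.3330, 0.3340], E[r] = 0.6710, γ^t·E[r] = 0.429440, running G = 1.257440
t=3: π = [0.3333, 0.3334, 0.3333], E[r] = 0.6663, γ^t·E[r] = 0.341146, running G = 1.598586
t=4: π = [0.3333, 0.3333, 0.3333], E[r] = 0.6667, γ^t·E[r] = 0.273064, running G = 1.871650
t=5: π = [0.3333, 0.3333, 0.3333], E[r] = 0.6667, γ^t·E[r] = 0.218455, running G = 2.090104
t=6: π = [0.3333, 0.3333, 0.3333], E[r] = 0.6667, γ^t·E[r] = 0.174763, running G = 2.264867
t=7: π = [0.3333, 0.3333, 0.3333], E[r] = 0.6667, γ^t·E[r] = 0.139810, running G = 2.404677
t=8: π = [0.3333, 0.3333, 0.3333], E[r] = 0.6667, γ^t·E[r] = 0.111848, running G = 2.516525

G = 2.5165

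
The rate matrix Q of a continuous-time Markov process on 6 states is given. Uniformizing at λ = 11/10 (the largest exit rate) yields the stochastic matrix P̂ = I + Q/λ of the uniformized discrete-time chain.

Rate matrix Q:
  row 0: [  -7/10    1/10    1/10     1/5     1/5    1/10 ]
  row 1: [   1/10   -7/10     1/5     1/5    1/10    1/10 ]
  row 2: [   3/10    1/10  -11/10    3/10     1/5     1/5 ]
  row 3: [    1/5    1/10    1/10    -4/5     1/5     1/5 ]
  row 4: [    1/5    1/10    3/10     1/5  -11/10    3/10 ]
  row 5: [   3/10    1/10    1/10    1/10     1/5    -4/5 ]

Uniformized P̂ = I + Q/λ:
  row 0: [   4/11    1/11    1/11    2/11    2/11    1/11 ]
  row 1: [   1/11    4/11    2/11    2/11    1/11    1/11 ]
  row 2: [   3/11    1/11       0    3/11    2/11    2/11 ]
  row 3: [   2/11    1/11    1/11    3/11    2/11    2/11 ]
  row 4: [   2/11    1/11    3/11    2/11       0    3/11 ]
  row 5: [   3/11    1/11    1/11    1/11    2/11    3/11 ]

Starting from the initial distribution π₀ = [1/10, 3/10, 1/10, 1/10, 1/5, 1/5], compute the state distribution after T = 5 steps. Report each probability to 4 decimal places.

t=0: π = [0.1000, 0.3000, 0.1000, 0.1000, 0.2000, 0.2000]
t=1: π = [0.2000, 0.1727, 0.1455, 0.1818, 0.1182, 0.1818]
t=2: π = [0.2322, 0.1380, 0.1149, 0.1950, 0.1446, 0.1752]
t=3: π = [0.2379, 0.1285, 0.1193, 0.1941, 0.1430, 0.1772]
t=4: π = [0.2403, 0.1260, 0.1177, 0.1942, 0.1441, 0.1776]
t=5: π = [0.2409, 0.1253, 0.1179, 0.1940, 0.1442, 0.1778]

π = [0.2409, 0.1253, 0.1179, 0.1940, 0.1442, 0.1778]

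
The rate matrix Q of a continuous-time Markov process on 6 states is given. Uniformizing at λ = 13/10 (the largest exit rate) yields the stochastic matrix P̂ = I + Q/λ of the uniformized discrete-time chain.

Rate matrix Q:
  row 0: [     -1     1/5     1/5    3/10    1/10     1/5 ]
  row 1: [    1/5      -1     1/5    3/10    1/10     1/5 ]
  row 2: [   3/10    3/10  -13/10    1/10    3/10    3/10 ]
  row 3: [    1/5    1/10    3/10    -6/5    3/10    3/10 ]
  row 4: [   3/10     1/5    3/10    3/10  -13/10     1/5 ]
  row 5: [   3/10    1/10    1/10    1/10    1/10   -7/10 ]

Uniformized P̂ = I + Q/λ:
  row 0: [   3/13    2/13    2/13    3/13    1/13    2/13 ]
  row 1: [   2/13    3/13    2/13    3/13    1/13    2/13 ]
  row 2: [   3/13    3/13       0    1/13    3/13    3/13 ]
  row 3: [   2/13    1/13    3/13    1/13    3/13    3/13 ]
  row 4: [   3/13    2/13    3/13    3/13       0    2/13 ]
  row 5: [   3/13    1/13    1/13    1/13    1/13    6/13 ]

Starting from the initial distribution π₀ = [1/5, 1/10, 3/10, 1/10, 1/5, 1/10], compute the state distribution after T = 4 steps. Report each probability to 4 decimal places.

π = [0.2082, 0.1447, 0.1341, 0.1487, 0.1116, 0.2527]

t=0: π = [0.2000, 0.1000, 0.3000, 0.1000, 0.2000, 0.1000]
t=1: π = [0.2154, 0.1692, 0.1231, 0.1538, 0.1231, 0.2154]
t=2: π = [0.2059, 0.1479, 0.1396, 0.1550, 0.1101, 0.2414]
t=3: π = [0.2075, 0.1455, 0.1342, 0.1483, 0.1138, 0.2508]
t=4: π = [0.2082, 0.1447, 0.1341, 0.1487, 0.1116, 0.2527]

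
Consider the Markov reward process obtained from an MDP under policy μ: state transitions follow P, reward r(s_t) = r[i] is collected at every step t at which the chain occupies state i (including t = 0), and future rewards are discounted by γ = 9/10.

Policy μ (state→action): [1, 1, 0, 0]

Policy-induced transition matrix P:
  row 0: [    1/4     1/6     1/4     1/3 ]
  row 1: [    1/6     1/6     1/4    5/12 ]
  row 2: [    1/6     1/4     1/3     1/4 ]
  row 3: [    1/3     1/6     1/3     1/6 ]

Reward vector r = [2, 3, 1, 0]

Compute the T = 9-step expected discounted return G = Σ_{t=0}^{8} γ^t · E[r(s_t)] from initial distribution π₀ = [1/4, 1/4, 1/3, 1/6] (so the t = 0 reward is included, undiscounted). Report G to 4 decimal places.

G = 8.4120

t=0: π = [0.2500, 0.2500, 0.3333, 0.1667], E[r] = 1.5833, γ^t·E[r] = 1.583333, running G = 1.583333
t=1: π = [0.2153, 0.1944, 0.2917, 0.2986], E[r] = 1.3056, γ^t·E[r] = 1.175000, running G = 2.758333
t=2: π = [0.2344, 0.1910, 0.2992, 0.2755], E[r] = 1.3409, γ^t·E[r] = 1.086094, running G = 3.844427
t=3: π = [0.2321, 0.1916, 0.2979, 0.2784], E[r] = 1.3369, γ^t·E[r] = 0.974602, running G = 4.819029
t=4: π = [0.2324, 0.1915, 0.2980, 0.2781], E[r] = 1.3373, γ^t·E[r] = 0.877413, running G = 5.696442
t=5: π = [0.2324, 0.1915, 0.2980, 0.2781], E[r] = 1.3373, γ^t·E[r] = 0.789647, running G = 6.486089
t=6: π = [0.2324, 0.1915, 0.2980, 0.2781], E[r] = 1.3373, γ^t·E[r] = 0.710685, running G = 7.196773
t=7: π = [0.2324, 0.1915, 0.2980, 0.2781], E[r] = 1.3373, γ^t·E[r] = 0.639616, running G = 7.836389
t=8: π = [0.2324, 0.1915, 0.2980, 0.2781], E[r] = 1.3373, γ^t·E[r] = 0.575654, running G = 8.412044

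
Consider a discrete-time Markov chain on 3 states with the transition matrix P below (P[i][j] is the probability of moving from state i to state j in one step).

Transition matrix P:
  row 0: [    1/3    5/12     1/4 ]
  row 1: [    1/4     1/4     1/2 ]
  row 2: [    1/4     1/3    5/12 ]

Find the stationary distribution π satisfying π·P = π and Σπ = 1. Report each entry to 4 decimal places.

π = [0.2727, 0.3287, 0.3986]

Balance equations π_j = Σ_i π_i·P[i][j]:
  π_0 = 1/3·π_0 + 1/4·π_1 + 1/4·π_2
  π_1 = 5/12·π_0 + 1/4·π_1 + 1/3·π_2
  normalize: π_0 + π_1 + π_2 = 1
Solving the linear system gives exactly π = [3/11, 47/143, 57/143].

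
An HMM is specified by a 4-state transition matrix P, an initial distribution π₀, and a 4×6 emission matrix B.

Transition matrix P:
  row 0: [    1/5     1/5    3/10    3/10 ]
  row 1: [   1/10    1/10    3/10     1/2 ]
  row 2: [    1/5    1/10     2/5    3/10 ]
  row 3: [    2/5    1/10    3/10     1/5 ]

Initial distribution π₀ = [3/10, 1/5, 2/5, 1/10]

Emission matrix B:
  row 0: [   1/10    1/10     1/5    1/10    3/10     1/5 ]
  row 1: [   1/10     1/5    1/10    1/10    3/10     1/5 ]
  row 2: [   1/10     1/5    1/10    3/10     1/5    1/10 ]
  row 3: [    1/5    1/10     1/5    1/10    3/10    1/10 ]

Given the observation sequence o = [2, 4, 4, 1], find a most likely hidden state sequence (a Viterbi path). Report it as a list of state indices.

path = [0, 3, 0, 2]

t=0: δ = [6.000e-02, 2.000e-02, 4.000e-02, 2.000e-02]  (obs o_0=2)
t=1: δ = [3.600e-03, 3.600e-03, 3.600e-03, 5.400e-03]  ψ = [0, 0, 0, 0]  (obs o_1=4)
t=2: δ = [6.480e-04, 2.160e-04, 3.240e-04, 5.400e-04]  ψ = [3, 0, 3, 1]  (obs o_2=4)
t=3: δ = [2.160e-05, 2.592e-05, 3.888e-05, 1.944e-05]  ψ = [3, 0, 0, 0]  (obs o_3=1)
backtrack: best end state = 2; path = [0, 3, 0, 2]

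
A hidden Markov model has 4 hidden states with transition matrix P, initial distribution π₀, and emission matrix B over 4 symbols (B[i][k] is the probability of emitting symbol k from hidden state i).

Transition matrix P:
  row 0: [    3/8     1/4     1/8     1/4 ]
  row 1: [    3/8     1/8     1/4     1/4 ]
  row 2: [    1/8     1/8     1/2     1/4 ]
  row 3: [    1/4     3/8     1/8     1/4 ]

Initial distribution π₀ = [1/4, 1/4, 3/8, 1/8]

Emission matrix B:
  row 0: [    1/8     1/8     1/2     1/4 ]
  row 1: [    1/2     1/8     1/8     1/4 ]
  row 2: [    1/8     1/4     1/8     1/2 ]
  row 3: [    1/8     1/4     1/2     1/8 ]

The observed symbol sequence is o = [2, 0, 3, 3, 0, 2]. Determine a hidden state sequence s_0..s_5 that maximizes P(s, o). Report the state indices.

path = [0, 1, 2, 2, 1, 0]

t=0: δ = [1.250e-01, 3.125e-02, 4.688e-02, 6.250e-02]  (obs o_0=2)
t=1: δ = [5.859e-03, 1.562e-02, 2.930e-03, 3.906e-03]  ψ = [0, 0, 2, 0]  (obs o_1=0)
t=2: δ = [1.465e-03, 4.883e-04, 1.953e-03, 4.883e-04]  ψ = [1, 1, 1, 1]  (obs o_2=3)
t=3: δ = [1.373e-04, 9.155e-05, 4.883e-04, 6.104e-05]  ψ = [0, 0, 2, 2]  (obs o_3=3)
t=4: δ = [7.629e-06, 3.052e-05, 3.052e-05, 1.526e-05]  ψ = [2, 2, 2, 2]  (obs o_4=0)
t=5: δ = [5.722e-06, 7.153e-07, 1.907e-06, 3.815e-06]  ψ = [1, 3, 2, 1]  (obs o_5=2)
backtrack: best end state = 0; path = [0, 1, 2, 2, 1, 0]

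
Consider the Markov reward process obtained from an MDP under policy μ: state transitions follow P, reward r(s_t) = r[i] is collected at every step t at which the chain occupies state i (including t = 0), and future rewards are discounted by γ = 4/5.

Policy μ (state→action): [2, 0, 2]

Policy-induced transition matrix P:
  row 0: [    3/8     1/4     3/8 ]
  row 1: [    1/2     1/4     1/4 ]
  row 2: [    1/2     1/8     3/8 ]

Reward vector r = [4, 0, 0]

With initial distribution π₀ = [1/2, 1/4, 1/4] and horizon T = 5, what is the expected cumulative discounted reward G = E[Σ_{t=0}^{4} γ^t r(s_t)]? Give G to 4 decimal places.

G = 6.1782

t=0: π = [0.5000, 0.2500, 0.2500], E[r] = 2.0000, γ^t·E[r] = 2.000000, running G = 2.000000
t=1: π = [0.4375, 0.2188, 0.3438], E[r] = 1.7500, γ^t·E[r] = 1.400000, running G = 3.400000
t=2: π = [0.4453, 0.2070, 0.3477], E[r] = 1.7813, γ^t·E[r] = 1.140000, running G = 4.540000
t=3: π = [0.4443, 0.2065, 0.3491], E[r] = 1.7773, γ^t·E[r] = 0.910000, running G = 5.450000
t=4: π = [0.4445, 0.2064, 0.3492], E[r] = 1.7778, γ^t·E[r] = 0.728200, running G = 6.178200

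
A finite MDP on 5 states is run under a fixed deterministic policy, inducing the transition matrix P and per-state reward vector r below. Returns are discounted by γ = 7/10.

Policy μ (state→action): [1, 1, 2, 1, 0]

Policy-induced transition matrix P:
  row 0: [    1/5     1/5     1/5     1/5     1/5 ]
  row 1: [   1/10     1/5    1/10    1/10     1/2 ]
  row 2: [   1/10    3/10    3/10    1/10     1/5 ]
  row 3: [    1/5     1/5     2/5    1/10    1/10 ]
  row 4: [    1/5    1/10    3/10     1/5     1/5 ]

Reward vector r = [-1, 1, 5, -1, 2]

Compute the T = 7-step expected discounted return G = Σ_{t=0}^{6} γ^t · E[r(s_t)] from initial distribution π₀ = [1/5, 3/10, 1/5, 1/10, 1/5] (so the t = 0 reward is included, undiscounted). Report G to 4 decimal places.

G = 4.8284

t=0: π = [0.2000, 0.3000, 0.2000, 0.1000, 0.2000], E[r] = 1.4000, γ^t·E[r] = 1.400000, running G = 1.400000
t=1: π = [0.1500, 0.2000, 0.2300, 0.1400, 0.2800], E[r] = 1.6200, γ^t·E[r] = 1.134000, running G = 2.534000
t=2: π = [0.1570, 0.1950, 0.2590, 0.1430, 0.2460], E[r] = 1.6820, γ^t·E[r] = 0.824180, running G = 3.358180
t=3: π = [0.1546, 0.2013, 0.2596, 0.1403, 0.2442], E[r] = 1.6928, γ^t·E[r] = 0.580630, running G = 3.938810
t=4: π = [0.1539, 0.2015, 0.2583, 0.1399, 0.2464], E[r] = 1.6920, γ^t·E[r] = 0.406254, running G = 4.345064
t=5: π = [0.1540, 0.2012, 0.2583, 0.1400, 0.2465], E[r] = 1.6915, γ^t·E[r] = 0.284298, running G = 4.629363
t=6: π = [0.1541, 0.2012, 0.2584, 0.1400, 0.2464], E[r] = 1.6916, γ^t·E[r] = 0.199015, running G = 4.828378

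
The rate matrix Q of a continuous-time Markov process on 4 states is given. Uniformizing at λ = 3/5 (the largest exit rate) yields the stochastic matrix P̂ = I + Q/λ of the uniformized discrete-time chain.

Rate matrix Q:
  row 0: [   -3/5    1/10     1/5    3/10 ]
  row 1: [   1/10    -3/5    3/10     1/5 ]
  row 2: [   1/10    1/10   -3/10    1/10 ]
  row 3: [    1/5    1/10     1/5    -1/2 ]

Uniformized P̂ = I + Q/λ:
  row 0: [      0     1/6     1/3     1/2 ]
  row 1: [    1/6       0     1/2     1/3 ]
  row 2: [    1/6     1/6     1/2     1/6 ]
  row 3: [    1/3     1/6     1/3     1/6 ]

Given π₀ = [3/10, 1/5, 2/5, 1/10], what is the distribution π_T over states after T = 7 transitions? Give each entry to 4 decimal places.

t=0: π = [0.3000, 0.2000, 0.4000, 0.1000]
t=1: π = [0.1333, 0.1333, 0.4333, 0.3000]
t=2: π = [0.1944, 0.1444, 0.4278, 0.2333]
t=3: π = [0.1731, 0.1426, 0.4287, 0.2556]
t=4: π = [0.1804, 0.1429, 0.4285, 0.2481]
t=5: π = [0.1780, 0.1428, 0.4286, 0.2506]
t=6: π = [0.1788, 0.1429, 0.4286, 0.2498]
t=7: π = [0.1785, 0.1429, 0.4286, 0.2501]

π = [0.1785, 0.1429, 0.4286, 0.2501]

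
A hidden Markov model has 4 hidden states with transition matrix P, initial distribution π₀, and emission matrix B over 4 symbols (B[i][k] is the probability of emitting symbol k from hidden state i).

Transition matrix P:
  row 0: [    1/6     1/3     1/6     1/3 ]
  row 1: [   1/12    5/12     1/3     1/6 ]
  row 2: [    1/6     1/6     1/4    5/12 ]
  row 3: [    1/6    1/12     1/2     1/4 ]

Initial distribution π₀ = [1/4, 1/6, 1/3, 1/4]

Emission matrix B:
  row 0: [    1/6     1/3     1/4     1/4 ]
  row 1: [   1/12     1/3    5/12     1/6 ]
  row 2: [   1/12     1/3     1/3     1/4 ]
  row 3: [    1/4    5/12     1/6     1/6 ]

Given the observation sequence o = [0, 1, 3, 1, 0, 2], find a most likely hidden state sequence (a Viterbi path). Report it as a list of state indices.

path = [3, 2, 3, 2, 3, 2]

t=0: δ = [4.167e-02, 1.389e-02, 2.778e-02, 6.250e-02]  (obs o_0=0)
t=1: δ = [3.472e-03, 4.630e-03, 1.042e-02, 6.510e-03]  ψ = [3, 0, 3, 3]  (obs o_1=1)
t=2: δ = [4.340e-04, 3.215e-04, 8.138e-04, 7.234e-04]  ψ = [2, 1, 3, 2]  (obs o_2=3)
t=3: δ = [4.521e-05, 4.823e-05, 1.206e-04, 1.413e-04]  ψ = [2, 0, 3, 2]  (obs o_3=1)
t=4: δ = [3.925e-06, 1.674e-06, 5.887e-06, 1.256e-05]  ψ = [3, 1, 3, 2]  (obs o_4=0)
t=5: δ = [5.233e-07, 5.451e-07, 2.093e-06, 5.233e-07]  ψ = [3, 0, 3, 3]  (obs o_5=2)
backtrack: best end state = 2; path = [3, 2, 3, 2, 3, 2]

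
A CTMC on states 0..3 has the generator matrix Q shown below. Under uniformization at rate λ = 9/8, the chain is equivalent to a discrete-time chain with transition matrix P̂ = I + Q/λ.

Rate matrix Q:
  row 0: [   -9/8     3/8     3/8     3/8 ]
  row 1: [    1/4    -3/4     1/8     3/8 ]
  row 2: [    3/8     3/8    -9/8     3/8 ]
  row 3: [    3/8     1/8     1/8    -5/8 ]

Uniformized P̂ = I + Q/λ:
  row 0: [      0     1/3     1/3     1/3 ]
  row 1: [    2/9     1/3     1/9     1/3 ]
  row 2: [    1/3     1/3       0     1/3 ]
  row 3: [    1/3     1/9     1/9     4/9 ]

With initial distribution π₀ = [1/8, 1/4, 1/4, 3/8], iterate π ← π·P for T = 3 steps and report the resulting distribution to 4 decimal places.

π = [0.2330, 0.2500, 0.1420, 0.3750]

t=0: π = [0.1250, 0.2500, 0.2500, 0.3750]
t=1: π = [0.2639, 0.2500, 0.1111, 0.3750]
t=2: π = [0.2176, 0.2500, 0.1574, 0.3750]
t=3: π = [0.2330, 0.2500, 0.1420, 0.3750]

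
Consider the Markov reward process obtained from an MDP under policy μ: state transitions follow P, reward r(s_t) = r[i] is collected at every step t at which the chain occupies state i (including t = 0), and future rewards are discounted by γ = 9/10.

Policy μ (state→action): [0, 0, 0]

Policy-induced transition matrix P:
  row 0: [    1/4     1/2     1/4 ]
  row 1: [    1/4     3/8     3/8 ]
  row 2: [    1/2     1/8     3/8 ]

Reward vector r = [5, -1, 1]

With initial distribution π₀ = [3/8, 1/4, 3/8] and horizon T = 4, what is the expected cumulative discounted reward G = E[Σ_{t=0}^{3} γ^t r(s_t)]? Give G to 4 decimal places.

t=0: π = [0.3750, 0.2500, 0.3750], E[r] = 2.0000, γ^t·E[r] = 2.000000, running G = 2.000000
t=1: π = [0.3438, 0.3281, 0.3281], E[r] = 1.7188, γ^t·E[r] = 1.546875, running G = 3.546875
t=2: π = [0.3320, 0.3359, 0.3320], E[r] = 1.6563, γ^t·E[r] = 1.341563, running G = 4.888438
t=3: π = [0.3330, 0.3335, 0.3335], E[r] = 1.6650, γ^t·E[r] = 1.213813, running G = 6.102251

G = 6.1023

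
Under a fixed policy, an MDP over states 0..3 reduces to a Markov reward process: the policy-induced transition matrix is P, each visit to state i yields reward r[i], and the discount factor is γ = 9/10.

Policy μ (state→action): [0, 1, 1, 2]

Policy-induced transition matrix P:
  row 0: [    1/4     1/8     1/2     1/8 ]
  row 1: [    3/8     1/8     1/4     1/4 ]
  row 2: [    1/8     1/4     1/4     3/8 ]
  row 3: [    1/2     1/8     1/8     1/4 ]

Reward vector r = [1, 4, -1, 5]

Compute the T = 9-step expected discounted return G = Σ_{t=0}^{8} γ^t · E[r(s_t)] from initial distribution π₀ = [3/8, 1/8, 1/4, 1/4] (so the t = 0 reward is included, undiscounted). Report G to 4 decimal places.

G = 11.5124

t=0: π = [0.3750, 0.1250, 0.2500, 0.2500], E[r] = 1.8750, γ^t·E[r] = 1.875000, running G = 1.875000
t=1: π = [0.2969, 0.1563, 0.3125, 0.2344], E[r] = 1.7813, γ^t·E[r] = 1.603125, running G = 3.478125
t=2: π = [0.2891, 0.1641, 0.2949, 0.2520], E[r] = 1.9102, γ^t·E[r] = 1.547227, running G = 5.025352
t=3: π = [0.2966, 0.1619, 0.2908, 0.2507], E[r] = 1.9070, γ^t·E[r] = 1.390190, running G = 6.415542
t=4: π = [0.2966, 0.1613, 0.2928, 0.2493], E[r] = 1.8955, γ^t·E[r] = 1.243623, running G = 7.659164
t=5: π = [0.2959, 0.1616, 0.2930, 0.2495], E[r] = 1.8970, γ^t·E[r] = 1.120137, running G = 8.779301
t=6: π = [0.2960, 0.1616, 0.2928, 0.2496], E[r] = 1.8979, γ^t·E[r] = 1.008601, running G = 9.787902
t=7: π = [0.2960, 0.1616, 0.2928, 0.2496], E[r] = 1.8976, γ^t·E[r] = 0.907631, running G = 10.695533
t=8: π = [0.2960, 0.1616, 0.2928, 0.2496], E[r] = 1.8976, γ^t·E[r] = 0.816843, running G = 11.512376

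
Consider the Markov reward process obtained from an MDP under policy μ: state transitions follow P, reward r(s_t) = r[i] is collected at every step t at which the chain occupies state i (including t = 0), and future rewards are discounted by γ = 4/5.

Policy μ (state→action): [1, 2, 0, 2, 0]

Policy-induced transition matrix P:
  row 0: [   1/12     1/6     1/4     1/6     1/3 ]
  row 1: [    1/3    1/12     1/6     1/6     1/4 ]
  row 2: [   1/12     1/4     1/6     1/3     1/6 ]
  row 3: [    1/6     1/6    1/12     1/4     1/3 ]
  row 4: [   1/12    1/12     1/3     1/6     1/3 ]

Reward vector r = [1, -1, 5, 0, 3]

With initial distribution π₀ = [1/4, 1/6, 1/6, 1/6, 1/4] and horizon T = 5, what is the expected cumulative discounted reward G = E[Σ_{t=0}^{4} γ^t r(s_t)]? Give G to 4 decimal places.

t=0: π = [0.2500, 0.1667, 0.1667, 0.1667, 0.2500], E[r] = 1.6667, γ^t·E[r] = 1.666667, running G = 1.666667
t=1: π = [0.1389, 0.1458, 0.2153, 0.2083, 0.2917], E[r] = 1.9444, γ^t·E[r] = 1.555556, running G = 3.222222
t=2: π = [0.1372, 0.1481, 0.2095, 0.2199, 0.2853], E[r] = 1.8924, γ^t·E[r] = 1.211111, running G = 4.433333
t=3: π = [0.1387, 0.1480, 0.2073, 0.2199, 0.2861], E[r] = 1.8855, γ^t·E[r] = 0.965383, running G = 5.398716
t=4: π = [0.1387, 0.1478, 0.2076, 0.2195, 0.2864], E[r] = 1.8881, γ^t·E[r] = 0.773373, running G = 6.172089

G = 6.1721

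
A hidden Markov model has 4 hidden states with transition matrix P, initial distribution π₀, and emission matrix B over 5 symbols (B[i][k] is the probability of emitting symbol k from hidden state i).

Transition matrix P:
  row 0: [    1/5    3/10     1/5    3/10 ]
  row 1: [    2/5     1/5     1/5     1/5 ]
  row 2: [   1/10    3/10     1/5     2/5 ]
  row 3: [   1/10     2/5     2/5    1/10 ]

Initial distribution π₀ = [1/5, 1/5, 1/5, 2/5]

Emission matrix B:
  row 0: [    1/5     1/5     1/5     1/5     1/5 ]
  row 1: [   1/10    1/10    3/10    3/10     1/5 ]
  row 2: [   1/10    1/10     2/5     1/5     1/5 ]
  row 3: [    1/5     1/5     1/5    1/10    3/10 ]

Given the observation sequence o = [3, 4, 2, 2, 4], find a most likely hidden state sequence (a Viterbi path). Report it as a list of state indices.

path = [2, 3, 2, 2, 3]

t=0: δ = [4.000e-02, 6.000e-02, 4.000e-02, 4.000e-02]  (obs o_0=3)
t=1: δ = [4.800e-03, 3.200e-03, 3.200e-03, 4.800e-03]  ψ = [1, 3, 3, 2]  (obs o_1=4)
t=2: δ = [2.560e-04, 5.760e-04, 7.680e-04, 2.880e-04]  ψ = [1, 3, 3, 0]  (obs o_2=2)
t=3: δ = [4.608e-05, 6.912e-05, 6.144e-05, 6.144e-05]  ψ = [1, 2, 2, 2]  (obs o_3=2)
t=4: δ = [5.530e-06, 4.915e-06, 4.915e-06, 7.373e-06]  ψ = [1, 3, 3, 2]  (obs o_4=4)
backtrack: best end state = 3; path = [2, 3, 2, 2, 3]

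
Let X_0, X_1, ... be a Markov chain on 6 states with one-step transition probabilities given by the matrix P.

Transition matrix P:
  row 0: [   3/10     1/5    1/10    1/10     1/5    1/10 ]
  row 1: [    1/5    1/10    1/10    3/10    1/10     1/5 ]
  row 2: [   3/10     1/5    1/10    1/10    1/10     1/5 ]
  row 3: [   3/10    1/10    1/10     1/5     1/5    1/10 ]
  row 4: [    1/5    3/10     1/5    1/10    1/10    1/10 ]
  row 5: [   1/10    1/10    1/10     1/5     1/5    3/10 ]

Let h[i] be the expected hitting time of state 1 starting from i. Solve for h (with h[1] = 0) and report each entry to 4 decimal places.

h = [5.2496, 0.0000, 5.3692, 5.8329, 4.7832, 5.9787]

First-step conditioning: h[1] = 0; for i ≠ 1, h[i] = 1 + Σ_k P[i][k]·h[k].
  h[0] = 1 + 3/10·h[0] + 1/10·h[2] + 1/10·h[3] + 1/5·h[4] + 1/10·h[5]
  h[2] = 1 + 3/10·h[0] + 1/10·h[2] + 1/10·h[3] + 1/10·h[4] + 1/5·h[5]
  h[3] = 1 + 3/10·h[0] + 1/10·h[2] + 1/5·h[3] + 1/5·h[4] + 1/10·h[5]
  h[4] = 1 + 1/5·h[0] + 1/5·h[2] + 1/10·h[3] + 1/10·h[4] + 1/10·h[5]
  h[5] = 1 + 1/10·h[0] + 1/10·h[2] + 1/5·h[3] + 1/5·h[4] + 3/10·h[5]
Solving the 5×5 linear system over states ≠ 1 gives exactly h = [9990/1903, 0, 20435/3806, 11100/1903, 1655/346, 22755/3806] (h[1] = 0 is the target).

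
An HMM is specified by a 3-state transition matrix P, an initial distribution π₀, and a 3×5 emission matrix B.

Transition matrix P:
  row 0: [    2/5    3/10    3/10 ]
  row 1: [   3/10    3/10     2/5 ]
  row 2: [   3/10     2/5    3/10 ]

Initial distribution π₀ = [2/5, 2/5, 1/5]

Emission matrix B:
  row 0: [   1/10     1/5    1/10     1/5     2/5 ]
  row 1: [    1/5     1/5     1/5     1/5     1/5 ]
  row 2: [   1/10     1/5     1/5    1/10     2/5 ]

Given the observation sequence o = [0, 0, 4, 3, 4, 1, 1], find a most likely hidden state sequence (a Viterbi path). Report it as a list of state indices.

t=0: δ = [4.000e-02, 8.000e-02, 2.000e-02]  (obs o_0=0)
t=1: δ = [2.400e-03, 4.800e-03, 3.200e-03]  ψ = [1, 1, 1]  (obs o_1=0)
t=2: δ = [5.760e-04, 2.880e-04, 7.680e-04]  ψ = [1, 1, 1]  (obs o_2=4)
t=3: δ = [4.608e-05, 6.144e-05, 2.304e-05]  ψ = [0, 2, 2]  (obs o_3=3)
t=4: δ = [7.373e-06, 3.686e-06, 9.830e-06]  ψ = [0, 1, 1]  (obs o_4=4)
t=5: δ = [5.898e-07, 7.864e-07, 5.898e-07]  ψ = [0, 2, 2]  (obs o_5=1)
t=6: δ = [4.719e-08, 4.719e-08, 6.291e-08]  ψ = [0, 1, 1]  (obs o_6=1)
backtrack: best end state = 2; path = [1, 1, 2, 1, 2, 1, 2]

path = [1, 1, 2, 1, 2, 1, 2]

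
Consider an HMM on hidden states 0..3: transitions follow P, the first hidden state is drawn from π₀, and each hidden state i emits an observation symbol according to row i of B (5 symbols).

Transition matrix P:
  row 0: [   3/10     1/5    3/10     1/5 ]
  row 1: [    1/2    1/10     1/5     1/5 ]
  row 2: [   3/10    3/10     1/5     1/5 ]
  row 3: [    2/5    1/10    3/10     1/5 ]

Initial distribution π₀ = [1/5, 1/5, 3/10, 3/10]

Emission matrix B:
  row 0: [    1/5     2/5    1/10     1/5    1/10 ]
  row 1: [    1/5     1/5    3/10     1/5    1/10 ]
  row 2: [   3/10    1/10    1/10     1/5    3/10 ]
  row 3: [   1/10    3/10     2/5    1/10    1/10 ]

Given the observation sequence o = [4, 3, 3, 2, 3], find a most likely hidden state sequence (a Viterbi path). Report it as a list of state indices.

t=0: δ = [2.000e-02, 2.000e-02, 9.000e-02, 3.000e-02]  (obs o_0=4)
t=1: δ = [5.400e-03, 5.400e-03, 3.600e-03, 1.800e-03]  ψ = [2, 2, 2, 2]  (obs o_1=3)
t=2: δ = [5.400e-04, 2.160e-04, 3.240e-04, 1.080e-04]  ψ = [1, 0, 0, 0]  (obs o_2=3)
t=3: δ = [1.620e-05, 3.240e-05, 1.620e-05, 4.320e-05]  ψ = [0, 0, 0, 0]  (obs o_3=2)
t=4: δ = [3.456e-06, 9.720e-07, 2.592e-06, 8.640e-07]  ψ = [3, 2, 3, 3]  (obs o_4=3)
backtrack: best end state = 0; path = [2, 1, 0, 3, 0]

path = [2, 1, 0, 3, 0]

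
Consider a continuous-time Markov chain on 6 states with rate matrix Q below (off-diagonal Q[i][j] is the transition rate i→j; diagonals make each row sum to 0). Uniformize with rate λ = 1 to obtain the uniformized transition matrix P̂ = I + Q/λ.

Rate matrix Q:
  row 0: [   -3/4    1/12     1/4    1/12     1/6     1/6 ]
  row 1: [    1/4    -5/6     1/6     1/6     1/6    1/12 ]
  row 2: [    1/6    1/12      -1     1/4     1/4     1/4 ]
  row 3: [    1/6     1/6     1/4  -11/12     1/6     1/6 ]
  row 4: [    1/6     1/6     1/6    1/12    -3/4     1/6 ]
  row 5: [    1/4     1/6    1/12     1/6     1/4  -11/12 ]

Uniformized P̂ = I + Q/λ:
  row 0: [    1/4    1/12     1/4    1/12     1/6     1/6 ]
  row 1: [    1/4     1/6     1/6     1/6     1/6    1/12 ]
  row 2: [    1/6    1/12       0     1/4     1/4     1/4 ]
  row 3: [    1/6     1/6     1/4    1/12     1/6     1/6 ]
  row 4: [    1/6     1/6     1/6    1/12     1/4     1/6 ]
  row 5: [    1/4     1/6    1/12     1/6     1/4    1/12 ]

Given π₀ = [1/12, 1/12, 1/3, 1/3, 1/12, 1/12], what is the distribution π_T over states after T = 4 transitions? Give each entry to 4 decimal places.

π = [0.2083, 0.1363, 0.1562, 0.1337, 0.2101, 0.1554]

t=0: π = [0.0833, 0.0833, 0.3333, 0.3333, 0.0833, 0.0833]
t=1: π = [0.1875, 0.1319, 0.1389, 0.1528, 0.2083, 0.1806]
t=2: π = [0.2083, 0.1395, 0.1568, 0.1325, 0.2106, 0.1522]
t=3: π = [0.2083, 0.1362, 0.1563, 0.1338, 0.2100, 0.1554]
t=4: π = [0.2083, 0.1363, 0.1562, 0.1337, 0.2101, 0.1554]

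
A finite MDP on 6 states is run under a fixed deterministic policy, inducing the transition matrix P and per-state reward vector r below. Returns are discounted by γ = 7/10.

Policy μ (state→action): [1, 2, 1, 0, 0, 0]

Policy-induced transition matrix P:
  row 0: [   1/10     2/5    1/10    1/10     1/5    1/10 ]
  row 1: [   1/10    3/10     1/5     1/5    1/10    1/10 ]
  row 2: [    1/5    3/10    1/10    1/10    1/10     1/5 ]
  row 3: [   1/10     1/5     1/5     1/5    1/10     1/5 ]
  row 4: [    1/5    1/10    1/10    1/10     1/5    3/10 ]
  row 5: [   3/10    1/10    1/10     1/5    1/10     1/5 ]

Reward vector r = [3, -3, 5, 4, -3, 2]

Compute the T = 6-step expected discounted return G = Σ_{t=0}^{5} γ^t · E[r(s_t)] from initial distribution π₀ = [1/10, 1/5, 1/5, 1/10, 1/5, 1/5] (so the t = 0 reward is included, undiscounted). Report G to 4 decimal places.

t=0: π = [0.1000, 0.2000, 0.2000, 0.1000, 0.2000, 0.2000], E[r] = 0.9000, γ^t·E[r] = 0.900000, running G = 0.900000
t=1: π = [0.1800, 0.2200, 0.1300, 0.1500, 0.1300, 0.1900], E[r] = 1.1200, γ^t·E[r] = 0.784000, running G = 1.684000
t=2: π = [0.1640, 0.2390, 0.1370, 0.1560, 0.1310, 0.1730], E[r] = 1.0370, γ^t·E[r] = 0.508130, running G = 2.192130
t=3: π = [0.1614, 0.2400, 0.1395, 0.1568, 0.1295, 0.1728], E[r] = 1.0460, γ^t·E[r] = 0.358778, running G = 2.550908
t=4: π = [0.1615, 0.2400, 0.1397, 0.1570, 0.1291, 0.1728], E[r] = 1.0490, γ^t·E[r] = 0.251858, running G = 2.802766
t=5: π = [0.1614, 0.2401, 0.1397, 0.1570, 0.1291, 0.1728], E[r] = 1.0489, γ^t·E[r] = 0.176281, running G = 2.979047

G = 2.9790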